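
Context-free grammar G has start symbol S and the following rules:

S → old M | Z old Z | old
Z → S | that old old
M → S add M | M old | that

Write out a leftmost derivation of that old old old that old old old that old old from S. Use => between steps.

S => Z old Z => S old Z => Z old Z old Z => that old old old Z old Z => that old old old that old old old Z => that old old old that old old old that old old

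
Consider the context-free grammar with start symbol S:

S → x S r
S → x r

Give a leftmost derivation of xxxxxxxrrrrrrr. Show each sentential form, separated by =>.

S => xSr   [S → x S r]
xSr => xxSrr   [S → x S r]
xxSrr => xxxSrrr   [S → x S r]
xxxSrrr => xxxxSrrrr   [S → x S r]
xxxxSrrrr => xxxxxSrrrrr   [S → x S r]
xxxxxSrrrrr => xxxxxxSrrrrrr   [S → x S r]
xxxxxxSrrrrrr => xxxxxxxrrrrrrr   [S → x r]

S => xSr => xxSrr => xxxSrrr => xxxxSrrrr => xxxxxSrrrrr => xxxxxxSrrrrrr => xxxxxxxrrrrrrr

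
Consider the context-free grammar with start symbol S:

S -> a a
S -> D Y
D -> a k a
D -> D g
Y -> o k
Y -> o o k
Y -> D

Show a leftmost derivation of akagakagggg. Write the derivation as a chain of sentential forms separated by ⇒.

S ⇒ DY ⇒ DgY ⇒ akagY ⇒ akagD ⇒ akagDg ⇒ akagDgg ⇒ akagDggg ⇒ akagDgggg ⇒ akagakagggg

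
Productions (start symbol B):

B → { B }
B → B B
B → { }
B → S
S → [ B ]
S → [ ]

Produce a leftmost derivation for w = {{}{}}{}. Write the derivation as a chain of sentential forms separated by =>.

B => BB   [B → B B]
BB => {B}B   [B → { B }]
{B}B => {BB}B   [B → B B]
{BB}B => {{}B}B   [B → { }]
{{}B}B => {{}{}}B   [B → { }]
{{}{}}B => {{}{}}{}   [B → { }]

B => BB => {B}B => {BB}B => {{}B}B => {{}{}}B => {{}{}}{}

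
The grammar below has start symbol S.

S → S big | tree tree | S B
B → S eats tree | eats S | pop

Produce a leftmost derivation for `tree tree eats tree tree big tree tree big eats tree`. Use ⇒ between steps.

S ⇒ S B ⇒ S big B ⇒ S B big B ⇒ tree tree B big B ⇒ tree tree eats S big B ⇒ tree tree eats tree tree big B ⇒ tree tree eats tree tree big S eats tree ⇒ tree tree eats tree tree big S big eats tree ⇒ tree tree eats tree tree big tree tree big eats tree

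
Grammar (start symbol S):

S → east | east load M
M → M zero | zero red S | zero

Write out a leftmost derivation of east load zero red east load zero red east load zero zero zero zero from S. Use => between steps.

S => east load M => east load M zero => east load M zero zero => east load zero red S zero zero => east load zero red east load M zero zero => east load zero red east load zero red S zero zero => east load zero red east load zero red east load M zero zero => east load zero red east load zero red east load M zero zero zero => east load zero red east load zero red east load zero zero zero zero

S => east load M   [S → east load M]
east load M => east load M zero   [M → M zero]
east load M zero => east load M zero zero   [M → M zero]
east load M zero zero => east load zero red S zero zero   [M → zero red S]
east load zero red S zero zero => east load zero red east load M zero zero   [S → east load M]
east load zero red east load M zero zero => east load zero red east load zero red S zero zero   [M → zero red S]
east load zero red east load zero red S zero zero => east load zero red east load zero red east load M zero zero   [S → east load M]
east load zero red east load zero red east load M zero zero => east load zero red east load zero red east load M zero zero zero   [M → M zero]
east load zero red east load zero red east load M zero zero zero => east load zero red east load zero red east load zero zero zero zero   [M → zero]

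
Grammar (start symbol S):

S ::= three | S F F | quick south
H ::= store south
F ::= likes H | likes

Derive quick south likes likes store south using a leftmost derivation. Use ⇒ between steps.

S ⇒ S F F ⇒ quick south F F ⇒ quick south likes F ⇒ quick south likes likes H ⇒ quick south likes likes store south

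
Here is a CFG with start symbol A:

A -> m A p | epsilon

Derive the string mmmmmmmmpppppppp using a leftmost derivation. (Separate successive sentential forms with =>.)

A => mAp => mmApp => mmmAppp => mmmmApppp => mmmmmAppppp => mmmmmmApppppp => mmmmmmmAppppppp => mmmmmmmmApppppppp => mmmmmmmmpppppppp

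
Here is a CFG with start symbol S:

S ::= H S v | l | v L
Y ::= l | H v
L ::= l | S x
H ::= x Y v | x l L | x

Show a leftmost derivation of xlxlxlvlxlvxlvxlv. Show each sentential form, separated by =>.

S => HSv => xlLSv => xlSxSv => xlHSvxSv => xlxlLSvxSv => xlxlSxSvxSv => xlxlHSvxSvxSv => xlxlxlLSvxSvxSv => xlxlxlSxSvxSvxSv => xlxlxlvLxSvxSvxSv => xlxlxlvlxSvxSvxSv => xlxlxlvlxlvxSvxSv => xlxlxlvlxlvxlvxSv => xlxlxlvlxlvxlvxlv

S => HSv   [S ::= H S v]
HSv => xlLSv   [H ::= x l L]
xlLSv => xlSxSv   [L ::= S x]
xlSxSv => xlHSvxSv   [S ::= H S v]
xlHSvxSv => xlxlLSvxSv   [H ::= x l L]
xlxlLSvxSv => xlxlSxSvxSv   [L ::= S x]
xlxlSxSvxSv => xlxlHSvxSvxSv   [S ::= H S v]
xlxlHSvxSvxSv => xlxlxlLSvxSvxSv   [H ::= x l L]
xlxlxlLSvxSvxSv => xlxlxlSxSvxSvxSv   [L ::= S x]
xlxlxlSxSvxSvxSv => xlxlxlvLxSvxSvxSv   [S ::= v L]
xlxlxlvLxSvxSvxSv => xlxlxlvlxSvxSvxSv   [L ::= l]
xlxlxlvlxSvxSvxSv => xlxlxlvlxlvxSvxSv   [S ::= l]
xlxlxlvlxlvxSvxSv => xlxlxlvlxlvxlvxSv   [S ::= l]
xlxlxlvlxlvxlvxSv => xlxlxlvlxlvxlvxlv   [S ::= l]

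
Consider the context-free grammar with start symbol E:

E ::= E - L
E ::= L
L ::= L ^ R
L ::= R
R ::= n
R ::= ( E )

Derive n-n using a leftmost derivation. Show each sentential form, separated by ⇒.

E ⇒ E-L   [E ::= E - L]
E-L ⇒ L-L   [E ::= L]
L-L ⇒ R-L   [L ::= R]
R-L ⇒ n-L   [R ::= n]
n-L ⇒ n-R   [L ::= R]
n-R ⇒ n-n   [R ::= n]

E ⇒ E-L ⇒ L-L ⇒ R-L ⇒ n-L ⇒ n-R ⇒ n-n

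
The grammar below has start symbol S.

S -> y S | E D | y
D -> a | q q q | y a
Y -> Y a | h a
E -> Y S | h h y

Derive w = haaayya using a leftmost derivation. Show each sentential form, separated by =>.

S => ED => YSD => YaSD => YaaSD => haaaSD => haaaySD => haaayyD => haaayya

S => ED   [S -> E D]
ED => YSD   [E -> Y S]
YSD => YaSD   [Y -> Y a]
YaSD => YaaSD   [Y -> Y a]
YaaSD => haaaSD   [Y -> h a]
haaaSD => haaaySD   [S -> y S]
haaaySD => haaayyD   [S -> y]
haaayyD => haaayya   [D -> a]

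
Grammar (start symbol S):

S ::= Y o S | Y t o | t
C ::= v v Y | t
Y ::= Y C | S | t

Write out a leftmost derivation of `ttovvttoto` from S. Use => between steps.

S => Yto   [S ::= Y t o]
Yto => YCto   [Y ::= Y C]
YCto => SCto   [Y ::= S]
SCto => YtoCto   [S ::= Y t o]
YtoCto => StoCto   [Y ::= S]
StoCto => ttoCto   [S ::= t]
ttoCto => ttovvYto   [C ::= v v Y]
ttovvYto => ttovvSto   [Y ::= S]
ttovvSto => ttovvYtoto   [S ::= Y t o]
ttovvYtoto => ttovvttoto   [Y ::= t]

S=>Yto=>YCto=>SCto=>YtoCto=>StoCto=>ttoCto=>ttovvYto=>ttovvSto=>ttovvYtoto=>ttovvttoto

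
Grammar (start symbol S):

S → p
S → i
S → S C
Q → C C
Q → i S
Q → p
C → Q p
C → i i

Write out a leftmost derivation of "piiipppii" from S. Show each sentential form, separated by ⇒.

S⇒SC⇒SCC⇒pCC⇒pQpC⇒pCCpC⇒piiCpC⇒piiQppC⇒piiiSppC⇒piiipppC⇒piiipppii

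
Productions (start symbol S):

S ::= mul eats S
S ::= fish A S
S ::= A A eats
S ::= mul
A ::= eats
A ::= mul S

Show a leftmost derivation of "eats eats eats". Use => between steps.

S => A A eats => eats A eats => eats eats eats

S => A A eats   [S ::= A A eats]
A A eats => eats A eats   [A ::= eats]
eats A eats => eats eats eats   [A ::= eats]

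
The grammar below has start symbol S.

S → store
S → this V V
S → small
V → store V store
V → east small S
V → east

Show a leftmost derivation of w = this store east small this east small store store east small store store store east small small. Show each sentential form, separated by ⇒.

S ⇒ this V V ⇒ this store V store V ⇒ this store east small S store V ⇒ this store east small this V V store V ⇒ this store east small this east small S V store V ⇒ this store east small this east small store V store V ⇒ this store east small this east small store store V store store V ⇒ this store east small this east small store store east small S store store V ⇒ this store east small this east small store store east small store store store V ⇒ this store east small this east small store store east small store store store east small S ⇒ this store east small this east small store store east small store store store east small small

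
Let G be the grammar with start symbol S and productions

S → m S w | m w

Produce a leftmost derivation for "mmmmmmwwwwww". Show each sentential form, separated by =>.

S => mSw   [S → m S w]
mSw => mmSww   [S → m S w]
mmSww => mmmSwww   [S → m S w]
mmmSwww => mmmmSwwww   [S → m S w]
mmmmSwwww => mmmmmSwwwww   [S → m S w]
mmmmmSwwwww => mmmmmmwwwwww   [S → m w]

S => mSw => mmSww => mmmSwww => mmmmSwwww => mmmmmSwwwww => mmmmmmwwwwww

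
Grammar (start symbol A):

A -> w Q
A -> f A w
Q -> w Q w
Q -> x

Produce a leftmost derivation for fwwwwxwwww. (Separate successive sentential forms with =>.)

A => fAw => fwQw => fwwQww => fwwwQwww => fwwwwQwwww => fwwwwxwwww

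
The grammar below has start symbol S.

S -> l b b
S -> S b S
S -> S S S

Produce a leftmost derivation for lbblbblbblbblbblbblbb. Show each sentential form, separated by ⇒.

S⇒SSS⇒lbbSS⇒lbbSSSS⇒lbbSSSSSS⇒lbblbbSSSSS⇒lbblbblbbSSSS⇒lbblbblbblbbSSS⇒lbblbblbblbblbbSS⇒lbblbblbblbblbblbbS⇒lbblbblbblbblbblbblbb

S ⇒ SSS   [S -> S S S]
SSS ⇒ lbbSS   [S -> l b b]
lbbSS ⇒ lbbSSSS   [S -> S S S]
lbbSSSS ⇒ lbbSSSSSS   [S -> S S S]
lbbSSSSSS ⇒ lbblbbSSSSS   [S -> l b b]
lbblbbSSSSS ⇒ lbblbblbbSSSS   [S -> l b b]
lbblbblbbSSSS ⇒ lbblbblbblbbSSS   [S -> l b b]
lbblbblbblbbSSS ⇒ lbblbblbblbblbbSS   [S -> l b b]
lbblbblbblbblbbSS ⇒ lbblbblbblbblbblbbS   [S -> l b b]
lbblbblbblbblbblbbS ⇒ lbblbblbblbblbblbblbb   [S -> l b b]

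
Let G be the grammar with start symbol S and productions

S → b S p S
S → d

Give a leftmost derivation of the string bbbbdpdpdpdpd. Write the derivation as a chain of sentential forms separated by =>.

S => bSpS   [S → b S p S]
bSpS => bbSpSpS   [S → b S p S]
bbSpSpS => bbbSpSpSpS   [S → b S p S]
bbbSpSpSpS => bbbbSpSpSpSpS   [S → b S p S]
bbbbSpSpSpSpS => bbbbdpSpSpSpS   [S → d]
bbbbdpSpSpSpS => bbbbdpdpSpSpS   [S → d]
bbbbdpdpSpSpS => bbbbdpdpdpSpS   [S → d]
bbbbdpdpdpSpS => bbbbdpdpdpdpS   [S → d]
bbbbdpdpdpdpS => bbbbdpdpdpdpd   [S → d]

S => bSpS => bbSpSpS => bbbSpSpSpS => bbbbSpSpSpSpS => bbbbdpSpSpSpS => bbbbdpdpSpSpS => bbbbdpdpdpSpS => bbbbdpdpdpdpS => bbbbdpdpdpdpd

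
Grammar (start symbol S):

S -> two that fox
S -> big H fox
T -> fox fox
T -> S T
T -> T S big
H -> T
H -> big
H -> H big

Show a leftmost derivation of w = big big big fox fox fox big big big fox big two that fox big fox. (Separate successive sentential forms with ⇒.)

S ⇒ big H fox   [S -> big H fox]
big H fox ⇒ big T fox   [H -> T]
big T fox ⇒ big T S big fox   [T -> T S big]
big T S big fox ⇒ big S T S big fox   [T -> S T]
big S T S big fox ⇒ big big H fox T S big fox   [S -> big H fox]
big big H fox T S big fox ⇒ big big big fox T S big fox   [H -> big]
big big big fox T S big fox ⇒ big big big fox T S big S big fox   [T -> T S big]
big big big fox T S big S big fox ⇒ big big big fox fox fox S big S big fox   [T -> fox fox]
big big big fox fox fox S big S big fox ⇒ big big big fox fox fox big H fox big S big fox   [S -> big H fox]
big big big fox fox fox big H fox big S big fox ⇒ big big big fox fox fox big H big fox big S big fox   [H -> H big]
big big big fox fox fox big H big fox big S big fox ⇒ big big big fox fox fox big big big fox big S big fox   [H -> big]
big big big fox fox fox big big big fox big S big fox ⇒ big big big fox fox fox big big big fox big two that fox big fox   [S -> two that fox]

S ⇒ big H fox ⇒ big T fox ⇒ big T S big fox ⇒ big S T S big fox ⇒ big big H fox T S big fox ⇒ big big big fox T S big fox ⇒ big big big fox T S big S big fox ⇒ big big big fox fox fox S big S big fox ⇒ big big big fox fox fox big H fox big S big fox ⇒ big big big fox fox fox big H big fox big S big fox ⇒ big big big fox fox fox big big big fox big S big fox ⇒ big big big fox fox fox big big big fox big two that fox big fox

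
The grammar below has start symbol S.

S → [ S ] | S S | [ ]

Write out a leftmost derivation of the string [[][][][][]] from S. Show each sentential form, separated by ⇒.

S⇒[S]⇒[SS]⇒[SSS]⇒[SSSS]⇒[SSSSS]⇒[[]SSSS]⇒[[][]SSS]⇒[[][][]SS]⇒[[][][][]S]⇒[[][][][][]]

S ⇒ [S]   [S → [ S ]]
[S] ⇒ [SS]   [S → S S]
[SS] ⇒ [SSS]   [S → S S]
[SSS] ⇒ [SSSS]   [S → S S]
[SSSS] ⇒ [SSSSS]   [S → S S]
[SSSSS] ⇒ [[]SSSS]   [S → [ ]]
[[]SSSS] ⇒ [[][]SSS]   [S → [ ]]
[[][]SSS] ⇒ [[][][]SS]   [S → [ ]]
[[][][]SS] ⇒ [[][][][]S]   [S → [ ]]
[[][][][]S] ⇒ [[][][][][]]   [S → [ ]]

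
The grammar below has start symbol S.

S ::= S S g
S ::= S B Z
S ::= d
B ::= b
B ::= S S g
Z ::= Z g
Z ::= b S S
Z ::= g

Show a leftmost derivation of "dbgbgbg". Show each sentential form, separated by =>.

S => SBZ   [S ::= S B Z]
SBZ => SBZBZ   [S ::= S B Z]
SBZBZ => SBZBZBZ   [S ::= S B Z]
SBZBZBZ => dBZBZBZ   [S ::= d]
dBZBZBZ => dbZBZBZ   [B ::= b]
dbZBZBZ => dbgBZBZ   [Z ::= g]
dbgBZBZ => dbgbZBZ   [B ::= b]
dbgbZBZ => dbgbgBZ   [Z ::= g]
dbgbgBZ => dbgbgbZ   [B ::= b]
dbgbgbZ => dbgbgbg   [Z ::= g]

S=>SBZ=>SBZBZ=>SBZBZBZ=>dBZBZBZ=>dbZBZBZ=>dbgBZBZ=>dbgbZBZ=>dbgbgBZ=>dbgbgbZ=>dbgbgbg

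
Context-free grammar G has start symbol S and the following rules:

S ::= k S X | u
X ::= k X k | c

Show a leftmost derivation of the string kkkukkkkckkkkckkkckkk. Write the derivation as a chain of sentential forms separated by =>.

S => kSX => kkSXX => kkkSXXX => kkkuXXX => kkkukXkXX => kkkukkXkkXX => kkkukkkXkkkXX => kkkukkkkXkkkkXX => kkkukkkkckkkkXX => kkkukkkkckkkkcX => kkkukkkkckkkkckXk => kkkukkkkckkkkckkXkk => kkkukkkkckkkkckkkXkkk => kkkukkkkckkkkckkkckkk

S => kSX   [S ::= k S X]
kSX => kkSXX   [S ::= k S X]
kkSXX => kkkSXXX   [S ::= k S X]
kkkSXXX => kkkuXXX   [S ::= u]
kkkuXXX => kkkukXkXX   [X ::= k X k]
kkkukXkXX => kkkukkXkkXX   [X ::= k X k]
kkkukkXkkXX => kkkukkkXkkkXX   [X ::= k X k]
kkkukkkXkkkXX => kkkukkkkXkkkkXX   [X ::= k X k]
kkkukkkkXkkkkXX => kkkukkkkckkkkXX   [X ::= c]
kkkukkkkckkkkXX => kkkukkkkckkkkcX   [X ::= c]
kkkukkkkckkkkcX => kkkukkkkckkkkckXk   [X ::= k X k]
kkkukkkkckkkkckXk => kkkukkkkckkkkckkXkk   [X ::= k X k]
kkkukkkkckkkkckkXkk => kkkukkkkckkkkckkkXkkk   [X ::= k X k]
kkkukkkkckkkkckkkXkkk => kkkukkkkckkkkckkkckkk   [X ::= c]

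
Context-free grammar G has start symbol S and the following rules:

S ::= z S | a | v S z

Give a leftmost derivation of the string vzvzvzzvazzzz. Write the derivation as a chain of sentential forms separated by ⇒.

S ⇒ vSz   [S ::= v S z]
vSz ⇒ vzSz   [S ::= z S]
vzSz ⇒ vzvSzz   [S ::= v S z]
vzvSzz ⇒ vzvzSzz   [S ::= z S]
vzvzSzz ⇒ vzvzvSzzz   [S ::= v S z]
vzvzvSzzz ⇒ vzvzvzSzzz   [S ::= z S]
vzvzvzSzzz ⇒ vzvzvzzSzzz   [S ::= z S]
vzvzvzzSzzz ⇒ vzvzvzzvSzzzz   [S ::= v S z]
vzvzvzzvSzzzz ⇒ vzvzvzzvazzzz   [S ::= a]

S ⇒ vSz ⇒ vzSz ⇒ vzvSzz ⇒ vzvzSzz ⇒ vzvzvSzzz ⇒ vzvzvzSzzz ⇒ vzvzvzzSzzz ⇒ vzvzvzzvSzzzz ⇒ vzvzvzzvazzzz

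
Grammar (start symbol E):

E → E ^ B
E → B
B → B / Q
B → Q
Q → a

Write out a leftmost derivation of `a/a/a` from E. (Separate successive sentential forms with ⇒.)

E ⇒ B ⇒ B/Q ⇒ B/Q/Q ⇒ Q/Q/Q ⇒ a/Q/Q ⇒ a/a/Q ⇒ a/a/a

E ⇒ B   [E → B]
B ⇒ B/Q   [B → B / Q]
B/Q ⇒ B/Q/Q   [B → B / Q]
B/Q/Q ⇒ Q/Q/Q   [B → Q]
Q/Q/Q ⇒ a/Q/Q   [Q → a]
a/Q/Q ⇒ a/a/Q   [Q → a]
a/a/Q ⇒ a/a/a   [Q → a]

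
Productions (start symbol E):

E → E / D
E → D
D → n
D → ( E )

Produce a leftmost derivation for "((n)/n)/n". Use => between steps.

E => E/D   [E → E / D]
E/D => D/D   [E → D]
D/D => (E)/D   [D → ( E )]
(E)/D => (E/D)/D   [E → E / D]
(E/D)/D => (D/D)/D   [E → D]
(D/D)/D => ((E)/D)/D   [D → ( E )]
((E)/D)/D => ((D)/D)/D   [E → D]
((D)/D)/D => ((n)/D)/D   [D → n]
((n)/D)/D => ((n)/n)/D   [D → n]
((n)/n)/D => ((n)/n)/n   [D → n]

E => E/D => D/D => (E)/D => (E/D)/D => (D/D)/D => ((E)/D)/D => ((D)/D)/D => ((n)/D)/D => ((n)/n)/D => ((n)/n)/n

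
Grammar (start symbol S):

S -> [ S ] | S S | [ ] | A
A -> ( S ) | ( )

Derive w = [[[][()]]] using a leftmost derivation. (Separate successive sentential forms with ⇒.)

S ⇒ [S]   [S -> [ S ]]
[S] ⇒ [[S]]   [S -> [ S ]]
[[S]] ⇒ [[SS]]   [S -> S S]
[[SS]] ⇒ [[[]S]]   [S -> [ ]]
[[[]S]] ⇒ [[[][S]]]   [S -> [ S ]]
[[[][S]]] ⇒ [[[][A]]]   [S -> A]
[[[][A]]] ⇒ [[[][()]]]   [A -> ( )]

S⇒[S]⇒[[S]]⇒[[SS]]⇒[[[]S]]⇒[[[][S]]]⇒[[[][A]]]⇒[[[][()]]]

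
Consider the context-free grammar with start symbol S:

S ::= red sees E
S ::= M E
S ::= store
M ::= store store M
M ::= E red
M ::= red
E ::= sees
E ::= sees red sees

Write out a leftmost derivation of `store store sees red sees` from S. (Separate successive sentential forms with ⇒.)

S ⇒ M E ⇒ store store M E ⇒ store store E red E ⇒ store store sees red E ⇒ store store sees red sees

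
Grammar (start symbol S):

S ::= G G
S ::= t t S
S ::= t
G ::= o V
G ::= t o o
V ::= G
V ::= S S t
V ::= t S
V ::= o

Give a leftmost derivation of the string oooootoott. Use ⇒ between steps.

S ⇒ GG   [S ::= G G]
GG ⇒ oVG   [G ::= o V]
oVG ⇒ ooG   [V ::= o]
ooG ⇒ oooV   [G ::= o V]
oooV ⇒ oooSSt   [V ::= S S t]
oooSSt ⇒ oooGGSt   [S ::= G G]
oooGGSt ⇒ ooooVGSt   [G ::= o V]
ooooVGSt ⇒ oooooGSt   [V ::= o]
oooooGSt ⇒ oooootooSt   [G ::= t o o]
oooootooSt ⇒ oooootoott   [S ::= t]

S ⇒ GG ⇒ oVG ⇒ ooG ⇒ oooV ⇒ oooSSt ⇒ oooGGSt ⇒ ooooVGSt ⇒ oooooGSt ⇒ oooootooSt ⇒ oooootoott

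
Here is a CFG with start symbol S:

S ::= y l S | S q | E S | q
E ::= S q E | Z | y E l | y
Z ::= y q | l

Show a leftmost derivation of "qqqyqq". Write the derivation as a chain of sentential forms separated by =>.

S => ES => SqES => SqqES => qqqES => qqqZS => qqqyqS => qqqyqq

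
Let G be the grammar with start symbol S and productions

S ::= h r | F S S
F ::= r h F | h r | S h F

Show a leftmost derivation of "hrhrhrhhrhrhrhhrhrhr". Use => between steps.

S => FSS   [S ::= F S S]
FSS => ShFSS   [F ::= S h F]
ShFSS => FSShFSS   [S ::= F S S]
FSShFSS => ShFSShFSS   [F ::= S h F]
ShFSShFSS => FSShFSShFSS   [S ::= F S S]
FSShFSShFSS => hrSShFSShFSS   [F ::= h r]
hrSShFSShFSS => hrhrShFSShFSS   [S ::= h r]
hrhrShFSShFSS => hrhrhrhFSShFSS   [S ::= h r]
hrhrhrhFSShFSS => hrhrhrhhrSShFSS   [F ::= h r]
hrhrhrhhrSShFSS => hrhrhrhhrhrShFSS   [S ::= h r]
hrhrhrhhrhrShFSS => hrhrhrhhrhrhrhFSS   [S ::= h r]
hrhrhrhhrhrhrhFSS => hrhrhrhhrhrhrhhrSS   [F ::= h r]
hrhrhrhhrhrhrhhrSS => hrhrhrhhrhrhrhhrhrS   [S ::= h r]
hrhrhrhhrhrhrhhrhrS => hrhrhrhhrhrhrhhrhrhr   [S ::= h r]

S => FSS => ShFSS => FSShFSS => ShFSShFSS => FSShFSShFSS => hrSShFSShFSS => hrhrShFSShFSS => hrhrhrhFSShFSS => hrhrhrhhrSShFSS => hrhrhrhhrhrShFSS => hrhrhrhhrhrhrhFSS => hrhrhrhhrhrhrhhrSS => hrhrhrhhrhrhrhhrhrS => hrhrhrhhrhrhrhhrhrhr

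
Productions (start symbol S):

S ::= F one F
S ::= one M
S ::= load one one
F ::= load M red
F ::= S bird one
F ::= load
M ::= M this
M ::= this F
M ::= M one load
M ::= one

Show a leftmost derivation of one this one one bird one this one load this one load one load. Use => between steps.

S => one M => one M one load => one M one load one load => one M this one load one load => one M one load this one load one load => one M this one load this one load one load => one this F this one load this one load one load => one this S bird one this one load this one load one load => one this one M bird one this one load this one load one load => one this one one bird one this one load this one load one load

S => one M   [S ::= one M]
one M => one M one load   [M ::= M one load]
one M one load => one M one load one load   [M ::= M one load]
one M one load one load => one M this one load one load   [M ::= M this]
one M this one load one load => one M one load this one load one load   [M ::= M one load]
one M one load this one load one load => one M this one load this one load one load   [M ::= M this]
one M this one load this one load one load => one this F this one load this one load one load   [M ::= this F]
one this F this one load this one load one load => one this S bird one this one load this one load one load   [F ::= S bird one]
one this S bird one this one load this one load one load => one this one M bird one this one load this one load one load   [S ::= one M]
one this one M bird one this one load this one load one load => one this one one bird one this one load this one load one load   [M ::= one]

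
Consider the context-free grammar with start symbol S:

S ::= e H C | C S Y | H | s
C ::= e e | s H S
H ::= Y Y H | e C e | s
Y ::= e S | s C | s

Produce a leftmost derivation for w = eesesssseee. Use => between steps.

S=>eHC=>eeCeC=>eesHSeC=>eesYYHSeC=>eeseSYHSeC=>eesesYHSeC=>eesessHSeC=>eesesssSeC=>eesesssseC=>eesesssseee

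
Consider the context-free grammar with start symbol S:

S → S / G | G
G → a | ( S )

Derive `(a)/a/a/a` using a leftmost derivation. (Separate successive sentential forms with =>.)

S => S/G   [S → S / G]
S/G => S/G/G   [S → S / G]
S/G/G => S/G/G/G   [S → S / G]
S/G/G/G => G/G/G/G   [S → G]
G/G/G/G => (S)/G/G/G   [G → ( S )]
(S)/G/G/G => (G)/G/G/G   [S → G]
(G)/G/G/G => (a)/G/G/G   [G → a]
(a)/G/G/G => (a)/a/G/G   [G → a]
(a)/a/G/G => (a)/a/a/G   [G → a]
(a)/a/a/G => (a)/a/a/a   [G → a]

S => S/G => S/G/G => S/G/G/G => G/G/G/G => (S)/G/G/G => (G)/G/G/G => (a)/G/G/G => (a)/a/G/G => (a)/a/a/G => (a)/a/a/a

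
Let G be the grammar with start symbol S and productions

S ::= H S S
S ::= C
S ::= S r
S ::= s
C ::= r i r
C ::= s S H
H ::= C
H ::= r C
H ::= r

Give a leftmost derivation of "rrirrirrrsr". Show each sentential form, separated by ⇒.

S ⇒ Sr   [S ::= S r]
Sr ⇒ HSSr   [S ::= H S S]
HSSr ⇒ rCSSr   [H ::= r C]
rCSSr ⇒ rrirSSr   [C ::= r i r]
rrirSSr ⇒ rrirSrSr   [S ::= S r]
rrirSrSr ⇒ rrirSrrSr   [S ::= S r]
rrirSrrSr ⇒ rrirCrrSr   [S ::= C]
rrirCrrSr ⇒ rrirrirrrSr   [C ::= r i r]
rrirrirrrSr ⇒ rrirrirrrsr   [S ::= s]

S ⇒ Sr ⇒ HSSr ⇒ rCSSr ⇒ rrirSSr ⇒ rrirSrSr ⇒ rrirSrrSr ⇒ rrirCrrSr ⇒ rrirrirrrSr ⇒ rrirrirrrsr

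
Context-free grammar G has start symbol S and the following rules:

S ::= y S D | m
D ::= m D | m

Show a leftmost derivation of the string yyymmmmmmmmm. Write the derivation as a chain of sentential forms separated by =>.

S=>ySD=>yySDD=>yyySDDD=>yyymDDD=>yyymmDD=>yyymmmDD=>yyymmmmDD=>yyymmmmmDD=>yyymmmmmmD=>yyymmmmmmmD=>yyymmmmmmmmD=>yyymmmmmmmmm

S => ySD   [S ::= y S D]
ySD => yySDD   [S ::= y S D]
yySDD => yyySDDD   [S ::= y S D]
yyySDDD => yyymDDD   [S ::= m]
yyymDDD => yyymmDD   [D ::= m]
yyymmDD => yyymmmDD   [D ::= m D]
yyymmmDD => yyymmmmDD   [D ::= m D]
yyymmmmDD => yyymmmmmDD   [D ::= m D]
yyymmmmmDD => yyymmmmmmD   [D ::= m]
yyymmmmmmD => yyymmmmmmmD   [D ::= m D]
yyymmmmmmmD => yyymmmmmmmmD   [D ::= m D]
yyymmmmmmmmD => yyymmmmmmmmm   [D ::= m]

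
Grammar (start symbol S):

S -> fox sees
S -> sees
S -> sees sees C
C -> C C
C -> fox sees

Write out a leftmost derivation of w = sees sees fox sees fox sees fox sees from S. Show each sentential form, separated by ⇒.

S ⇒ sees sees C ⇒ sees sees C C ⇒ sees sees C C C ⇒ sees sees fox sees C C ⇒ sees sees fox sees fox sees C ⇒ sees sees fox sees fox sees fox sees

S ⇒ sees sees C   [S -> sees sees C]
sees sees C ⇒ sees sees C C   [C -> C C]
sees sees C C ⇒ sees sees C C C   [C -> C C]
sees sees C C C ⇒ sees sees fox sees C C   [C -> fox sees]
sees sees fox sees C C ⇒ sees sees fox sees fox sees C   [C -> fox sees]
sees sees fox sees fox sees C ⇒ sees sees fox sees fox sees fox sees   [C -> fox sees]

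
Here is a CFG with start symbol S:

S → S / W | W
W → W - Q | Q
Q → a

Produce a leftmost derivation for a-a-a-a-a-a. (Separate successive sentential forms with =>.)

S => W   [S → W]
W => W-Q   [W → W - Q]
W-Q => W-Q-Q   [W → W - Q]
W-Q-Q => W-Q-Q-Q   [W → W - Q]
W-Q-Q-Q => W-Q-Q-Q-Q   [W → W - Q]
W-Q-Q-Q-Q => W-Q-Q-Q-Q-Q   [W → W - Q]
W-Q-Q-Q-Q-Q => Q-Q-Q-Q-Q-Q   [W → Q]
Q-Q-Q-Q-Q-Q => a-Q-Q-Q-Q-Q   [Q → a]
a-Q-Q-Q-Q-Q => a-a-Q-Q-Q-Q   [Q → a]
a-a-Q-Q-Q-Q => a-a-a-Q-Q-Q   [Q → a]
a-a-a-Q-Q-Q => a-a-a-a-Q-Q   [Q → a]
a-a-a-a-Q-Q => a-a-a-a-a-Q   [Q → a]
a-a-a-a-a-Q => a-a-a-a-a-a   [Q → a]

S => W => W-Q => W-Q-Q => W-Q-Q-Q => W-Q-Q-Q-Q => W-Q-Q-Q-Q-Q => Q-Q-Q-Q-Q-Q => a-Q-Q-Q-Q-Q => a-a-Q-Q-Q-Q => a-a-a-Q-Q-Q => a-a-a-a-Q-Q => a-a-a-a-a-Q => a-a-a-a-a-a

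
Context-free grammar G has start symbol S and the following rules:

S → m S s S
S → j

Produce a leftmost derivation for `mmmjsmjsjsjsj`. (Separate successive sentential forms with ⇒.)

S ⇒ mSsS   [S → m S s S]
mSsS ⇒ mmSsSsS   [S → m S s S]
mmSsSsS ⇒ mmmSsSsSsS   [S → m S s S]
mmmSsSsSsS ⇒ mmmjsSsSsS   [S → j]
mmmjsSsSsS ⇒ mmmjsmSsSsSsS   [S → m S s S]
mmmjsmSsSsSsS ⇒ mmmjsmjsSsSsS   [S → j]
mmmjsmjsSsSsS ⇒ mmmjsmjsjsSsS   [S → j]
mmmjsmjsjsSsS ⇒ mmmjsmjsjsjsS   [S → j]
mmmjsmjsjsjsS ⇒ mmmjsmjsjsjsj   [S → j]

S ⇒ mSsS ⇒ mmSsSsS ⇒ mmmSsSsSsS ⇒ mmmjsSsSsS ⇒ mmmjsmSsSsSsS ⇒ mmmjsmjsSsSsS ⇒ mmmjsmjsjsSsS ⇒ mmmjsmjsjsjsS ⇒ mmmjsmjsjsjsj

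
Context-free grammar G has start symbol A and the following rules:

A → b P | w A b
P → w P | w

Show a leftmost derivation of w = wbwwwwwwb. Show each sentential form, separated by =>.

A=>wAb=>wbPb=>wbwPb=>wbwwPb=>wbwwwPb=>wbwwwwPb=>wbwwwwwPb=>wbwwwwwwb

A => wAb   [A → w A b]
wAb => wbPb   [A → b P]
wbPb => wbwPb   [P → w P]
wbwPb => wbwwPb   [P → w P]
wbwwPb => wbwwwPb   [P → w P]
wbwwwPb => wbwwwwPb   [P → w P]
wbwwwwPb => wbwwwwwPb   [P → w P]
wbwwwwwPb => wbwwwwwwb   [P → w]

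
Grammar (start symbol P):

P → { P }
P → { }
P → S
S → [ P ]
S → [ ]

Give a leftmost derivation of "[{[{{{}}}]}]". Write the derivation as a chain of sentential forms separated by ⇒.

P⇒S⇒[P]⇒[{P}]⇒[{S}]⇒[{[P]}]⇒[{[{P}]}]⇒[{[{{P}}]}]⇒[{[{{{}}}]}]

P ⇒ S   [P → S]
S ⇒ [P]   [S → [ P ]]
[P] ⇒ [{P}]   [P → { P }]
[{P}] ⇒ [{S}]   [P → S]
[{S}] ⇒ [{[P]}]   [S → [ P ]]
[{[P]}] ⇒ [{[{P}]}]   [P → { P }]
[{[{P}]}] ⇒ [{[{{P}}]}]   [P → { P }]
[{[{{P}}]}] ⇒ [{[{{{}}}]}]   [P → { }]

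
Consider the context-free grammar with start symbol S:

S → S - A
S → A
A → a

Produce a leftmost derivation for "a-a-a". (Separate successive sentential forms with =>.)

S => S-A   [S → S - A]
S-A => S-A-A   [S → S - A]
S-A-A => A-A-A   [S → A]
A-A-A => a-A-A   [A → a]
a-A-A => a-a-A   [A → a]
a-a-A => a-a-a   [A → a]

S => S-A => S-A-A => A-A-A => a-A-A => a-a-A => a-a-a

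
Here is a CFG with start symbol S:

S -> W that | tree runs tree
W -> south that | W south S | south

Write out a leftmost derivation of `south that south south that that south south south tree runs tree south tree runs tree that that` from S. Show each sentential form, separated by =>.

S => W that => W south S that => W south S south S that => south that south S south S that => south that south W that south S that => south that south south that that south S that => south that south south that that south W that that => south that south south that that south W south S that that => south that south south that that south W south S south S that that => south that south south that that south south south S south S that that => south that south south that that south south south tree runs tree south S that that => south that south south that that south south south tree runs tree south tree runs tree that that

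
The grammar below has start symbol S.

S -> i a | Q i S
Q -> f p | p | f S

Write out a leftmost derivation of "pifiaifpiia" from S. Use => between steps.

S => QiS   [S -> Q i S]
QiS => piS   [Q -> p]
piS => piQiS   [S -> Q i S]
piQiS => pifSiS   [Q -> f S]
pifSiS => pifiaiS   [S -> i a]
pifiaiS => pifiaiQiS   [S -> Q i S]
pifiaiQiS => pifiaifpiS   [Q -> f p]
pifiaifpiS => pifiaifpiia   [S -> i a]

S => QiS => piS => piQiS => pifSiS => pifiaiS => pifiaiQiS => pifiaifpiS => pifiaifpiia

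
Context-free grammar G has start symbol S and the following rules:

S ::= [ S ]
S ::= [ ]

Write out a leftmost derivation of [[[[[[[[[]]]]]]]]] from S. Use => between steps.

S=>[S]=>[[S]]=>[[[S]]]=>[[[[S]]]]=>[[[[[S]]]]]=>[[[[[[S]]]]]]=>[[[[[[[S]]]]]]]=>[[[[[[[[S]]]]]]]]=>[[[[[[[[[]]]]]]]]]

S => [S]   [S ::= [ S ]]
[S] => [[S]]   [S ::= [ S ]]
[[S]] => [[[S]]]   [S ::= [ S ]]
[[[S]]] => [[[[S]]]]   [S ::= [ S ]]
[[[[S]]]] => [[[[[S]]]]]   [S ::= [ S ]]
[[[[[S]]]]] => [[[[[[S]]]]]]   [S ::= [ S ]]
[[[[[[S]]]]]] => [[[[[[[S]]]]]]]   [S ::= [ S ]]
[[[[[[[S]]]]]]] => [[[[[[[[S]]]]]]]]   [S ::= [ S ]]
[[[[[[[[S]]]]]]]] => [[[[[[[[[]]]]]]]]]   [S ::= [ ]]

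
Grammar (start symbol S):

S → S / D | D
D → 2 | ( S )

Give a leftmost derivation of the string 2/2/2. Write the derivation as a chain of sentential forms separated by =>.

S => S/D   [S → S / D]
S/D => S/D/D   [S → S / D]
S/D/D => D/D/D   [S → D]
D/D/D => 2/D/D   [D → 2]
2/D/D => 2/2/D   [D → 2]
2/2/D => 2/2/2   [D → 2]

S=>S/D=>S/D/D=>D/D/D=>2/D/D=>2/2/D=>2/2/2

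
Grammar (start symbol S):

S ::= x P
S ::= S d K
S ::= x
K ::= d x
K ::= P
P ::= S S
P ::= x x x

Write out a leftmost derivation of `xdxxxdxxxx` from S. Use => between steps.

S => SdK   [S ::= S d K]
SdK => xdK   [S ::= x]
xdK => xdP   [K ::= P]
xdP => xdSS   [P ::= S S]
xdSS => xdSdKS   [S ::= S d K]
xdSdKS => xdxPdKS   [S ::= x P]
xdxPdKS => xdxSSdKS   [P ::= S S]
xdxSSdKS => xdxxSdKS   [S ::= x]
xdxxSdKS => xdxxxdKS   [S ::= x]
xdxxxdKS => xdxxxdPS   [K ::= P]
xdxxxdPS => xdxxxdxxxS   [P ::= x x x]
xdxxxdxxxS => xdxxxdxxxx   [S ::= x]

S => SdK => xdK => xdP => xdSS => xdSdKS => xdxPdKS => xdxSSdKS => xdxxSdKS => xdxxxdKS => xdxxxdPS => xdxxxdxxxS => xdxxxdxxxx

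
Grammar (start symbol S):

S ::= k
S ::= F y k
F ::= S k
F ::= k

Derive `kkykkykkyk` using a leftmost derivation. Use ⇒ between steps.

S ⇒ Fyk   [S ::= F y k]
Fyk ⇒ Skyk   [F ::= S k]
Skyk ⇒ Fykkyk   [S ::= F y k]
Fykkyk ⇒ Skykkyk   [F ::= S k]
Skykkyk ⇒ Fykkykkyk   [S ::= F y k]
Fykkykkyk ⇒ Skykkykkyk   [F ::= S k]
Skykkykkyk ⇒ kkykkykkyk   [S ::= k]

S⇒Fyk⇒Skyk⇒Fykkyk⇒Skykkyk⇒Fykkykkyk⇒Skykkykkyk⇒kkykkykkyk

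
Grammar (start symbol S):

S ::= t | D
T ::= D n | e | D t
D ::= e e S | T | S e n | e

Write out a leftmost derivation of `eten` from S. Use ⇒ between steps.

S ⇒ D   [S ::= D]
D ⇒ Sen   [D ::= S e n]
Sen ⇒ Den   [S ::= D]
Den ⇒ Ten   [D ::= T]
Ten ⇒ Dten   [T ::= D t]
Dten ⇒ eten   [D ::= e]

S⇒D⇒Sen⇒Den⇒Ten⇒Dten⇒eten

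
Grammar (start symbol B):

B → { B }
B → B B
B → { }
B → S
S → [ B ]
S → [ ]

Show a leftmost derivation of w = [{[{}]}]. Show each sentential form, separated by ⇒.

B ⇒ S ⇒ [B] ⇒ [{B}] ⇒ [{S}] ⇒ [{[B]}] ⇒ [{[{}]}]

B ⇒ S   [B → S]
S ⇒ [B]   [S → [ B ]]
[B] ⇒ [{B}]   [B → { B }]
[{B}] ⇒ [{S}]   [B → S]
[{S}] ⇒ [{[B]}]   [S → [ B ]]
[{[B]}] ⇒ [{[{}]}]   [B → { }]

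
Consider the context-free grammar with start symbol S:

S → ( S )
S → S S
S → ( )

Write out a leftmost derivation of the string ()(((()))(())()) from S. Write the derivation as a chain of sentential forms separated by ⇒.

S ⇒ SS   [S → S S]
SS ⇒ ()S   [S → ( )]
()S ⇒ ()(S)   [S → ( S )]
()(S) ⇒ ()(SS)   [S → S S]
()(SS) ⇒ ()(SSS)   [S → S S]
()(SSS) ⇒ ()((S)SS)   [S → ( S )]
()((S)SS) ⇒ ()(((S))SS)   [S → ( S )]
()(((S))SS) ⇒ ()(((()))SS)   [S → ( )]
()(((()))SS) ⇒ ()(((()))(S)S)   [S → ( S )]
()(((()))(S)S) ⇒ ()(((()))(())S)   [S → ( )]
()(((()))(())S) ⇒ ()(((()))(())())   [S → ( )]

S⇒SS⇒()S⇒()(S)⇒()(SS)⇒()(SSS)⇒()((S)SS)⇒()(((S))SS)⇒()(((()))SS)⇒()(((()))(S)S)⇒()(((()))(())S)⇒()(((()))(())())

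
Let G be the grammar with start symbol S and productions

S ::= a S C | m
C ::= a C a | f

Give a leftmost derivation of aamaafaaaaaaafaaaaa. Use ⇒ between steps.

S ⇒ aSC ⇒ aaSCC ⇒ aamCC ⇒ aamaCaC ⇒ aamaaCaaC ⇒ aamaafaaC ⇒ aamaafaaaCa ⇒ aamaafaaaaCaa ⇒ aamaafaaaaaCaaa ⇒ aamaafaaaaaaCaaaa ⇒ aamaafaaaaaaaCaaaaa ⇒ aamaafaaaaaaafaaaaa

S ⇒ aSC   [S ::= a S C]
aSC ⇒ aaSCC   [S ::= a S C]
aaSCC ⇒ aamCC   [S ::= m]
aamCC ⇒ aamaCaC   [C ::= a C a]
aamaCaC ⇒ aamaaCaaC   [C ::= a C a]
aamaaCaaC ⇒ aamaafaaC   [C ::= f]
aamaafaaC ⇒ aamaafaaaCa   [C ::= a C a]
aamaafaaaCa ⇒ aamaafaaaaCaa   [C ::= a C a]
aamaafaaaaCaa ⇒ aamaafaaaaaCaaa   [C ::= a C a]
aamaafaaaaaCaaa ⇒ aamaafaaaaaaCaaaa   [C ::= a C a]
aamaafaaaaaaCaaaa ⇒ aamaafaaaaaaaCaaaaa   [C ::= a C a]
aamaafaaaaaaaCaaaaa ⇒ aamaafaaaaaaafaaaaa   [C ::= f]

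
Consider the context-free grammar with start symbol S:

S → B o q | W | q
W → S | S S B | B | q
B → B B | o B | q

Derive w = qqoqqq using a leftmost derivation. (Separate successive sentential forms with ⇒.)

S ⇒ W   [S → W]
W ⇒ SSB   [W → S S B]
SSB ⇒ BoqSB   [S → B o q]
BoqSB ⇒ BBoqSB   [B → B B]
BBoqSB ⇒ qBoqSB   [B → q]
qBoqSB ⇒ qqoqSB   [B → q]
qqoqSB ⇒ qqoqqB   [S → q]
qqoqqB ⇒ qqoqqq   [B → q]

S⇒W⇒SSB⇒BoqSB⇒BBoqSB⇒qBoqSB⇒qqoqSB⇒qqoqqB⇒qqoqqq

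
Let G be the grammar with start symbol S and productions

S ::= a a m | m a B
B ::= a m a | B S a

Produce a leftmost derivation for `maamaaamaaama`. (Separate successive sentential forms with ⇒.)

S ⇒ maB ⇒ maBSa ⇒ maBSaSa ⇒ maamaSaSa ⇒ maamaaamaSa ⇒ maamaaamaaama

S ⇒ maB   [S ::= m a B]
maB ⇒ maBSa   [B ::= B S a]
maBSa ⇒ maBSaSa   [B ::= B S a]
maBSaSa ⇒ maamaSaSa   [B ::= a m a]
maamaSaSa ⇒ maamaaamaSa   [S ::= a a m]
maamaaamaSa ⇒ maamaaamaaama   [S ::= a a m]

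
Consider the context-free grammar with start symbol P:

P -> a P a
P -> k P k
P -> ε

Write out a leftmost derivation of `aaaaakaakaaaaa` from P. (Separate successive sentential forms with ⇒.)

P ⇒ aPa ⇒ aaPaa ⇒ aaaPaaa ⇒ aaaaPaaaa ⇒ aaaaaPaaaaa ⇒ aaaaakPkaaaaa ⇒ aaaaakaPakaaaaa ⇒ aaaaakaakaaaaa

P ⇒ aPa   [P -> a P a]
aPa ⇒ aaPaa   [P -> a P a]
aaPaa ⇒ aaaPaaa   [P -> a P a]
aaaPaaa ⇒ aaaaPaaaa   [P -> a P a]
aaaaPaaaa ⇒ aaaaaPaaaaa   [P -> a P a]
aaaaaPaaaaa ⇒ aaaaakPkaaaaa   [P -> k P k]
aaaaakPkaaaaa ⇒ aaaaakaPakaaaaa   [P -> a P a]
aaaaakaPakaaaaa ⇒ aaaaakaakaaaaa   [P -> ε]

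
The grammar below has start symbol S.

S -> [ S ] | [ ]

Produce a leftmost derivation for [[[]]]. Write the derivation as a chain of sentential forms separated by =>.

S => [S] => [[S]] => [[[]]]

S => [S]   [S -> [ S ]]
[S] => [[S]]   [S -> [ S ]]
[[S]] => [[[]]]   [S -> [ ]]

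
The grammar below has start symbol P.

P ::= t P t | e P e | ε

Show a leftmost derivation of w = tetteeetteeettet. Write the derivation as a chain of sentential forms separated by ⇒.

P ⇒ tPt   [P ::= t P t]
tPt ⇒ tePet   [P ::= e P e]
tePet ⇒ tetPtet   [P ::= t P t]
tetPtet ⇒ tettPttet   [P ::= t P t]
tettPttet ⇒ tettePettet   [P ::= e P e]
tettePettet ⇒ tetteePeettet   [P ::= e P e]
tetteePeettet ⇒ tetteeePeeettet   [P ::= e P e]
tetteeePeeettet ⇒ tetteeetPteeettet   [P ::= t P t]
tetteeetPteeettet ⇒ tetteeetteeettet   [P ::= ε]

P ⇒ tPt ⇒ tePet ⇒ tetPtet ⇒ tettPttet ⇒ tettePettet ⇒ tetteePeettet ⇒ tetteeePeeettet ⇒ tetteeetPteeettet ⇒ tetteeetteeettet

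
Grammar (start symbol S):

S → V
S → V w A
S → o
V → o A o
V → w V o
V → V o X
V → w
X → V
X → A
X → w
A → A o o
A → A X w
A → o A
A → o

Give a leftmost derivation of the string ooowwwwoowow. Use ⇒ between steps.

S ⇒ V ⇒ VoX ⇒ VoXoX ⇒ oAooXoX ⇒ oAXwooXoX ⇒ ooAXwooXoX ⇒ ooAXwXwooXoX ⇒ oooXwXwooXoX ⇒ ooowwXwooXoX ⇒ ooowwwwooXoX ⇒ ooowwwwoowoX ⇒ ooowwwwoowow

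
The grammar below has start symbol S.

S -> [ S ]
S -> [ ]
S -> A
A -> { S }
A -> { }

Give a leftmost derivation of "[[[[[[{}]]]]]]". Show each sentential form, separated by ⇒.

S ⇒ [S] ⇒ [[S]] ⇒ [[[S]]] ⇒ [[[[S]]]] ⇒ [[[[[S]]]]] ⇒ [[[[[[S]]]]]] ⇒ [[[[[[A]]]]]] ⇒ [[[[[[{}]]]]]]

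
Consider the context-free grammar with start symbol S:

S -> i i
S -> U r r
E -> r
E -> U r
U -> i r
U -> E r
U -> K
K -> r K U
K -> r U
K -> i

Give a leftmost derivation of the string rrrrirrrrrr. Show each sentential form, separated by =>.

S => Urr   [S -> U r r]
Urr => Krr   [U -> K]
Krr => rKUrr   [K -> r K U]
rKUrr => rrUUrr   [K -> r U]
rrUUrr => rrErUrr   [U -> E r]
rrErUrr => rrrrUrr   [E -> r]
rrrrUrr => rrrrErrr   [U -> E r]
rrrrErrr => rrrrUrrrr   [E -> U r]
rrrrUrrrr => rrrrErrrrr   [U -> E r]
rrrrErrrrr => rrrrUrrrrrr   [E -> U r]
rrrrUrrrrrr => rrrrKrrrrrr   [U -> K]
rrrrKrrrrrr => rrrrirrrrrr   [K -> i]

S => Urr => Krr => rKUrr => rrUUrr => rrErUrr => rrrrUrr => rrrrErrr => rrrrUrrrr => rrrrErrrrr => rrrrUrrrrrr => rrrrKrrrrrr => rrrrirrrrrr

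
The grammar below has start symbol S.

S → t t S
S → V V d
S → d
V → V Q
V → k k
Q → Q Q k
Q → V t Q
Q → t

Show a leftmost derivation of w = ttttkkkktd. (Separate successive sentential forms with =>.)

S => ttS => ttttS => ttttVVd => ttttkkVd => ttttkkVQd => ttttkkkkQd => ttttkkkktd

S => ttS   [S → t t S]
ttS => ttttS   [S → t t S]
ttttS => ttttVVd   [S → V V d]
ttttVVd => ttttkkVd   [V → k k]
ttttkkVd => ttttkkVQd   [V → V Q]
ttttkkVQd => ttttkkkkQd   [V → k k]
ttttkkkkQd => ttttkkkktd   [Q → t]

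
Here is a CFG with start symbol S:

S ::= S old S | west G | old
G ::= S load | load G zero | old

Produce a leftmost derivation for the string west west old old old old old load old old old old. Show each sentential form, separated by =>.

S => S old S   [S ::= S old S]
S old S => S old S old S   [S ::= S old S]
S old S old S => west G old S old S   [S ::= west G]
west G old S old S => west S load old S old S   [G ::= S load]
west S load old S old S => west S old S load old S old S   [S ::= S old S]
west S old S load old S old S => west west G old S load old S old S   [S ::= west G]
west west G old S load old S old S => west west old old S load old S old S   [G ::= old]
west west old old S load old S old S => west west old old S old S load old S old S   [S ::= S old S]
west west old old S old S load old S old S => west west old old old old S load old S old S   [S ::= old]
west west old old old old S load old S old S => west west old old old old old load old S old S   [S ::= old]
west west old old old old old load old S old S => west west old old old old old load old old old S   [S ::= old]
west west old old old old old load old old old S => west west old old old old old load old old old old   [S ::= old]

S => S old S => S old S old S => west G old S old S => west S load old S old S => west S old S load old S old S => west west G old S load old S old S => west west old old S load old S old S => west west old old S old S load old S old S => west west old old old old S load old S old S => west west old old old old old load old S old S => west west old old old old old load old old old S => west west old old old old old load old old old old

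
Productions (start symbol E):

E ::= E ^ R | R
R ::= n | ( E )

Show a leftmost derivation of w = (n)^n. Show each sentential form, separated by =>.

E=>E^R=>R^R=>(E)^R=>(R)^R=>(n)^R=>(n)^n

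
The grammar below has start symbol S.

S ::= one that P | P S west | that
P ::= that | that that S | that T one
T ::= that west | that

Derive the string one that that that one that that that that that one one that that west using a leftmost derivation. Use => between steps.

S => one that P => one that that that S => one that that that one that P => one that that that one that that that S => one that that that one that that that P S west => one that that that one that that that that T one S west => one that that that one that that that that that one S west => one that that that one that that that that that one one that P west => one that that that one that that that that that one one that that west

S => one that P   [S ::= one that P]
one that P => one that that that S   [P ::= that that S]
one that that that S => one that that that one that P   [S ::= one that P]
one that that that one that P => one that that that one that that that S   [P ::= that that S]
one that that that one that that that S => one that that that one that that that P S west   [S ::= P S west]
one that that that one that that that P S west => one that that that one that that that that T one S west   [P ::= that T one]
one that that that one that that that that T one S west => one that that that one that that that that that one S west   [T ::= that]
one that that that one that that that that that one S west => one that that that one that that that that that one one that P west   [S ::= one that P]
one that that that one that that that that that one one that P west => one that that that one that that that that that one one that that west   [P ::= that]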